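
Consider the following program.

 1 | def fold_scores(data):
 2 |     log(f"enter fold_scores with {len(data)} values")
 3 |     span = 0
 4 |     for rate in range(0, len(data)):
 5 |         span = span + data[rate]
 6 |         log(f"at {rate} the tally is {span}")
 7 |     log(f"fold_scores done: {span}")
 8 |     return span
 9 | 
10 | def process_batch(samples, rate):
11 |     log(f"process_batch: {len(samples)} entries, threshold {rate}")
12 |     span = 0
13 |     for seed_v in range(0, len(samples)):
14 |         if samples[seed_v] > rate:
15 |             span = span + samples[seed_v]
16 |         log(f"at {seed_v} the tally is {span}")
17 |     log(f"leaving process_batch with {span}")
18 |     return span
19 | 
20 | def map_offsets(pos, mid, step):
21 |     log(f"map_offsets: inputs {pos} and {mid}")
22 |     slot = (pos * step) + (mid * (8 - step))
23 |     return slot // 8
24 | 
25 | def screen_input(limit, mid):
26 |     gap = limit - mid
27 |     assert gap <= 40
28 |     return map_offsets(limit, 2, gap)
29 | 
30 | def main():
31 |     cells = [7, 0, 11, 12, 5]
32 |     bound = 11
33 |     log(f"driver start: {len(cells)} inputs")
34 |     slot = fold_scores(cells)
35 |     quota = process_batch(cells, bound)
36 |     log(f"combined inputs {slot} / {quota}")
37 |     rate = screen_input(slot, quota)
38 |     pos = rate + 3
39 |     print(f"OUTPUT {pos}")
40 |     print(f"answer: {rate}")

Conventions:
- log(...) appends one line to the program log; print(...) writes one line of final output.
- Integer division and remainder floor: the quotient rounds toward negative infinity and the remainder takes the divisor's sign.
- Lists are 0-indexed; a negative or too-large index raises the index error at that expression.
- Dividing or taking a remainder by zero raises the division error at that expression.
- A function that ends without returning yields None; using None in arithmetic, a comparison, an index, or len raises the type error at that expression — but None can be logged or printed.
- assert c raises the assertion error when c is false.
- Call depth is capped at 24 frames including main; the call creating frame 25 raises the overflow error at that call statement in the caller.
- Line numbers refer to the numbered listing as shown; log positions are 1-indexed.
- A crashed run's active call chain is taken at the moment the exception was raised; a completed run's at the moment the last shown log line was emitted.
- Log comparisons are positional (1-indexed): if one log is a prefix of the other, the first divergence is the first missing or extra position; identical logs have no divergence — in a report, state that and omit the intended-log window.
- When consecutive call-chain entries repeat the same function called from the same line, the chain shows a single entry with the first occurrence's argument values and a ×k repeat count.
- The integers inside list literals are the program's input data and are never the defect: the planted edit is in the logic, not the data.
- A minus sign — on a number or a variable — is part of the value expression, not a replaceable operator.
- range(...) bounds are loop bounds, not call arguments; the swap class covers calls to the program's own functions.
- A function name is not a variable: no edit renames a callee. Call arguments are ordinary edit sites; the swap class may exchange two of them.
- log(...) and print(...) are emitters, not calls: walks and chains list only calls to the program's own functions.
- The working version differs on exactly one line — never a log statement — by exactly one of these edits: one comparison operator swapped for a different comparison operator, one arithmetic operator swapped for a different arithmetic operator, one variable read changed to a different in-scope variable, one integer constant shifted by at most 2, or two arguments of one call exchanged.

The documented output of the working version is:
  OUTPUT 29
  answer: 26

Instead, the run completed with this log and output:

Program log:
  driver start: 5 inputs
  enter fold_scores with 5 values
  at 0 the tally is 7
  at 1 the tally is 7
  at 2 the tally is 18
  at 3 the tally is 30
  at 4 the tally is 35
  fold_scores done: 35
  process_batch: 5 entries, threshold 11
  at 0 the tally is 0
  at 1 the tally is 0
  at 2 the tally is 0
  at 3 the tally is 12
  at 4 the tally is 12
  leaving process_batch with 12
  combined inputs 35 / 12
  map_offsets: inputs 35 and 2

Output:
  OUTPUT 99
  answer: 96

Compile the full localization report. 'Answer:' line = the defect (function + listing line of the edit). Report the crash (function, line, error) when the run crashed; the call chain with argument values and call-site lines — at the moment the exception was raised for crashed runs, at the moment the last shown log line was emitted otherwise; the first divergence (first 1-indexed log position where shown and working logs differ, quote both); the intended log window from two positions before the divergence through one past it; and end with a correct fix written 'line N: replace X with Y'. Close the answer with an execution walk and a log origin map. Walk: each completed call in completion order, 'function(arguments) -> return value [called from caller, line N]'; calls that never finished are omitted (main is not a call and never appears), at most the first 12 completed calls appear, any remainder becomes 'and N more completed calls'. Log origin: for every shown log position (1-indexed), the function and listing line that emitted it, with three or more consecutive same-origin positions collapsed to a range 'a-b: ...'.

Answer: the defect is in screen_input at line 28.
Key observation: Position 17 is the first bad log line: 'map_offsets: inputs 35 and 2' should read 'map_offsets: inputs 35 and 23'.
Call chain: main -> screen_input(35, 12) (called at line 37) -> map_offsets(35, 2, 23) (called at line 28).
First divergence: at position 17 the run shows 'map_offsets: inputs 35 and 2' where the working version logs 'map_offsets: inputs 35 and 23'.
Intended log window:
  15: leaving process_batch with 12
  16: combined inputs 35 / 12
  17: map_offsets: inputs 35 and 23
Execution walk:
  fold_scores([7, 0, 11, 12, 5]) -> 35  [called from main, line 34]
  process_batch([7, 0, 11, 12, 5], 11) -> 12  [called from main, line 35]
  map_offsets(35, 2, 23) -> 96  [called from screen_input, line 28]
  screen_input(35, 12) -> 96  [called from main, line 37]
Log line origins:
  1 — main, line 33
  2 — fold_scores, line 2
  3-7 — fold_scores, line 6
  8 — fold_scores, line 7
  9 — process_batch, line 11
  10-14 — process_batch, line 16
  15 — process_batch, line 17
  16 — main, line 36
  17 — map_offsets, line 21
A correct fix: line 28: replace `map_offsets(limit, 2, gap)` with `map_offsets(limit, gap, 2)`.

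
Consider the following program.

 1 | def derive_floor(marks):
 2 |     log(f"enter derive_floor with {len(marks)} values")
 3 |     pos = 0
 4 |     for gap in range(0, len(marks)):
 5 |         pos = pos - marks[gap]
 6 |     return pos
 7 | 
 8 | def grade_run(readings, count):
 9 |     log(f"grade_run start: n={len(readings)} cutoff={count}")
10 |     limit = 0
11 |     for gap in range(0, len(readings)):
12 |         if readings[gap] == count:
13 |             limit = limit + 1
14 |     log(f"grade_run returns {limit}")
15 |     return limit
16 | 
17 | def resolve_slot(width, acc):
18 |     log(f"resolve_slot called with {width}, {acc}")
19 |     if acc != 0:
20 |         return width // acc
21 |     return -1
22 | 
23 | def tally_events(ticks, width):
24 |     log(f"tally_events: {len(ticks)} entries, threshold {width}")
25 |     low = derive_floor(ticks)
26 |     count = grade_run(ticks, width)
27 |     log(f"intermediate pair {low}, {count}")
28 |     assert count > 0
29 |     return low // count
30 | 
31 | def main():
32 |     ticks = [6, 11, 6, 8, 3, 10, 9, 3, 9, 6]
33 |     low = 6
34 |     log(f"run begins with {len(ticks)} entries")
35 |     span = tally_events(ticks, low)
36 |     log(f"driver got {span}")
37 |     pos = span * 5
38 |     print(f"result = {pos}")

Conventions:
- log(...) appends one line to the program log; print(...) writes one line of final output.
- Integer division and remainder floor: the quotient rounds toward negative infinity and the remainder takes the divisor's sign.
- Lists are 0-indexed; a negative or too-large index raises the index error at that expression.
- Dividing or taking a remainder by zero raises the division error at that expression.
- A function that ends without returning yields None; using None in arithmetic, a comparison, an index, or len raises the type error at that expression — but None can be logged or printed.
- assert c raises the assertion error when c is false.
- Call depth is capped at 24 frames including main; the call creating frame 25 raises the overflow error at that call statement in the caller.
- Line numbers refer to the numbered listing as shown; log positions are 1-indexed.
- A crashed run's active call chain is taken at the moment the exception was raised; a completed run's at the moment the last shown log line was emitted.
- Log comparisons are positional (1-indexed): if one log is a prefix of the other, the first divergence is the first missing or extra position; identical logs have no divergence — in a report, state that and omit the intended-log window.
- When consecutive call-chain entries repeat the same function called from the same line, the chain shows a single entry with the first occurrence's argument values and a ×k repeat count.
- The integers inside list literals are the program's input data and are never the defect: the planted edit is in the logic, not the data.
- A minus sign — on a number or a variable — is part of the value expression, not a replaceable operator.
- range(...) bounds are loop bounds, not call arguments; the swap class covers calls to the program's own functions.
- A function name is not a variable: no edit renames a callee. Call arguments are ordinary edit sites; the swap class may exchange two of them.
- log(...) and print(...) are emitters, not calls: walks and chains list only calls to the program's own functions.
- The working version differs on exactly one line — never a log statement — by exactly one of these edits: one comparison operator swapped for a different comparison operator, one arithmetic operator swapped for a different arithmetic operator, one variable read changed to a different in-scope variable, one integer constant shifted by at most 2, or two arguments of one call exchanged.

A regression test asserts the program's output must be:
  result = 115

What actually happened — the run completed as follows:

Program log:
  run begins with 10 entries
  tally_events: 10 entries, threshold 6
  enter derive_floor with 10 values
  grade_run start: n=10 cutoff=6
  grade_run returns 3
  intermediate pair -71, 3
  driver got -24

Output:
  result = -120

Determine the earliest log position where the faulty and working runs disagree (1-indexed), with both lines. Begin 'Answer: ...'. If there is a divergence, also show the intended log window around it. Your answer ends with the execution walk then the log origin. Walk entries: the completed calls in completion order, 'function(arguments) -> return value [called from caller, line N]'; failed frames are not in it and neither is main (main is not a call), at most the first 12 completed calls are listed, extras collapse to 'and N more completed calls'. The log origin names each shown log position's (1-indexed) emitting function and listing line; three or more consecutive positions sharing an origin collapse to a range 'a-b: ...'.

Answer: at position 6 the run shows 'intermediate pair -71, 3' where the working version logs 'intermediate pair 71, 3'.
Intended log window:
  4: grade_run start: n=10 cutoff=6
  5: grade_run returns 3
  6: intermediate pair 71, 3
  7: driver got 23
Execution walk:
  derive_floor([6, 11, 6, 8, 3, 10, 9, 3, 9, 6]) -> -71  [called from tally_events, line 25]
  grade_run([6, 11, 6, 8, 3, 10, 9, 3, 9, 6], 6) -> 3  [called from tally_events, line 26]
  tally_events([6, 11, 6, 8, 3, 10, 9, 3, 9, 6], 6) -> -24  [called from main, line 35]
Origin of each log line:
  1: from main, line 34
  2: from tally_events, line 24
  3: from derive_floor, line 2
  4: from grade_run, line 9
  5: from grade_run, line 14
  6: from tally_events, line 27
  7: from main, line 36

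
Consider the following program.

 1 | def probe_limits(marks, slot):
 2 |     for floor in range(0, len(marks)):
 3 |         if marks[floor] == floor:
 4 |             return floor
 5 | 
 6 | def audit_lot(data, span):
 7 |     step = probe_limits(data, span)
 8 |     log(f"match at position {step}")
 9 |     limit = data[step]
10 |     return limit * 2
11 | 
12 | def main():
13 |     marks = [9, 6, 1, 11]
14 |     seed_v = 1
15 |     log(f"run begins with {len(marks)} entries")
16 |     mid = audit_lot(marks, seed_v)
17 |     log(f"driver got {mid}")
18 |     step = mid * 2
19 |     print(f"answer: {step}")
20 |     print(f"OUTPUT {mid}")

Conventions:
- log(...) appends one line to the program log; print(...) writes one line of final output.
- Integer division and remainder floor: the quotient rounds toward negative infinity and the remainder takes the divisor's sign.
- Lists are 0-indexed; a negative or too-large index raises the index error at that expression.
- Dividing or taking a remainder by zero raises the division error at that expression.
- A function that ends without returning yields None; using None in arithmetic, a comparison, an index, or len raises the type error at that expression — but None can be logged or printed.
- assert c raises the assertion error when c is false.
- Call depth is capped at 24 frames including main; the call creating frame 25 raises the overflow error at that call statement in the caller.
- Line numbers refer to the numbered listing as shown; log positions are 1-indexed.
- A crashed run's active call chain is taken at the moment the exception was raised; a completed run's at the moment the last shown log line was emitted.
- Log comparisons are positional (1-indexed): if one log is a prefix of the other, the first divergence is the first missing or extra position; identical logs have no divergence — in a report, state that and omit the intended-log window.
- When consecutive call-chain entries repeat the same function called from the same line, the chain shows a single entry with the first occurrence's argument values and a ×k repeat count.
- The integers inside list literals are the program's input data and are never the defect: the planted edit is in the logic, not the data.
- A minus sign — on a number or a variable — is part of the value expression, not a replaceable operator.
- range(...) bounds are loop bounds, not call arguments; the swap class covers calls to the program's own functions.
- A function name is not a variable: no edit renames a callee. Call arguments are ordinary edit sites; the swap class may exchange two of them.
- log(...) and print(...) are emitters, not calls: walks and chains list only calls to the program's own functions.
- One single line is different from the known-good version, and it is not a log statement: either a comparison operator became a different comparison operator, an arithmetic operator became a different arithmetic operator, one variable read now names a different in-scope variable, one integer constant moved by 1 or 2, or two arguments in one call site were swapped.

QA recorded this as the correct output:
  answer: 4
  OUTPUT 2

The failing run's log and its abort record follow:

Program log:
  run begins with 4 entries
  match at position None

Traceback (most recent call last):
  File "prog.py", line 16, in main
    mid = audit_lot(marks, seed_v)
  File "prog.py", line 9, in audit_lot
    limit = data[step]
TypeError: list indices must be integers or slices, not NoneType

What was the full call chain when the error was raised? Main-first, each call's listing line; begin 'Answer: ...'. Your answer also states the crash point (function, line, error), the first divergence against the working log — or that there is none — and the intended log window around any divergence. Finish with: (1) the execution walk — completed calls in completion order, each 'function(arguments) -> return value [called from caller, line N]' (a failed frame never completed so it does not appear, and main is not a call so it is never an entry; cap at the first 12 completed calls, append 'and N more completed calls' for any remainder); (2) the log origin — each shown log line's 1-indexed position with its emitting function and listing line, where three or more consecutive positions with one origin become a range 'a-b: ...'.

Answer: main -> audit_lot (called at line 16).
The tell: Log line 2 is where behavior first shows: 'match at position None' appears instead of 'match at position 2'.
Crash: audit_lot, line 9, TypeError.
First divergence: at position 2 the run shows 'match at position None' where the working version logs 'match at position 2'.
Intended log window:
  1: run begins with 4 entries
  2: match at position 2
  3: driver got 2
Execution walk:
  probe_limits([9, 6, 1, 11], 1) -> None  [called from audit_lot, line 7]
Origin of each log line:
  1: logged in main at line 15
  2: logged in audit_lot at line 8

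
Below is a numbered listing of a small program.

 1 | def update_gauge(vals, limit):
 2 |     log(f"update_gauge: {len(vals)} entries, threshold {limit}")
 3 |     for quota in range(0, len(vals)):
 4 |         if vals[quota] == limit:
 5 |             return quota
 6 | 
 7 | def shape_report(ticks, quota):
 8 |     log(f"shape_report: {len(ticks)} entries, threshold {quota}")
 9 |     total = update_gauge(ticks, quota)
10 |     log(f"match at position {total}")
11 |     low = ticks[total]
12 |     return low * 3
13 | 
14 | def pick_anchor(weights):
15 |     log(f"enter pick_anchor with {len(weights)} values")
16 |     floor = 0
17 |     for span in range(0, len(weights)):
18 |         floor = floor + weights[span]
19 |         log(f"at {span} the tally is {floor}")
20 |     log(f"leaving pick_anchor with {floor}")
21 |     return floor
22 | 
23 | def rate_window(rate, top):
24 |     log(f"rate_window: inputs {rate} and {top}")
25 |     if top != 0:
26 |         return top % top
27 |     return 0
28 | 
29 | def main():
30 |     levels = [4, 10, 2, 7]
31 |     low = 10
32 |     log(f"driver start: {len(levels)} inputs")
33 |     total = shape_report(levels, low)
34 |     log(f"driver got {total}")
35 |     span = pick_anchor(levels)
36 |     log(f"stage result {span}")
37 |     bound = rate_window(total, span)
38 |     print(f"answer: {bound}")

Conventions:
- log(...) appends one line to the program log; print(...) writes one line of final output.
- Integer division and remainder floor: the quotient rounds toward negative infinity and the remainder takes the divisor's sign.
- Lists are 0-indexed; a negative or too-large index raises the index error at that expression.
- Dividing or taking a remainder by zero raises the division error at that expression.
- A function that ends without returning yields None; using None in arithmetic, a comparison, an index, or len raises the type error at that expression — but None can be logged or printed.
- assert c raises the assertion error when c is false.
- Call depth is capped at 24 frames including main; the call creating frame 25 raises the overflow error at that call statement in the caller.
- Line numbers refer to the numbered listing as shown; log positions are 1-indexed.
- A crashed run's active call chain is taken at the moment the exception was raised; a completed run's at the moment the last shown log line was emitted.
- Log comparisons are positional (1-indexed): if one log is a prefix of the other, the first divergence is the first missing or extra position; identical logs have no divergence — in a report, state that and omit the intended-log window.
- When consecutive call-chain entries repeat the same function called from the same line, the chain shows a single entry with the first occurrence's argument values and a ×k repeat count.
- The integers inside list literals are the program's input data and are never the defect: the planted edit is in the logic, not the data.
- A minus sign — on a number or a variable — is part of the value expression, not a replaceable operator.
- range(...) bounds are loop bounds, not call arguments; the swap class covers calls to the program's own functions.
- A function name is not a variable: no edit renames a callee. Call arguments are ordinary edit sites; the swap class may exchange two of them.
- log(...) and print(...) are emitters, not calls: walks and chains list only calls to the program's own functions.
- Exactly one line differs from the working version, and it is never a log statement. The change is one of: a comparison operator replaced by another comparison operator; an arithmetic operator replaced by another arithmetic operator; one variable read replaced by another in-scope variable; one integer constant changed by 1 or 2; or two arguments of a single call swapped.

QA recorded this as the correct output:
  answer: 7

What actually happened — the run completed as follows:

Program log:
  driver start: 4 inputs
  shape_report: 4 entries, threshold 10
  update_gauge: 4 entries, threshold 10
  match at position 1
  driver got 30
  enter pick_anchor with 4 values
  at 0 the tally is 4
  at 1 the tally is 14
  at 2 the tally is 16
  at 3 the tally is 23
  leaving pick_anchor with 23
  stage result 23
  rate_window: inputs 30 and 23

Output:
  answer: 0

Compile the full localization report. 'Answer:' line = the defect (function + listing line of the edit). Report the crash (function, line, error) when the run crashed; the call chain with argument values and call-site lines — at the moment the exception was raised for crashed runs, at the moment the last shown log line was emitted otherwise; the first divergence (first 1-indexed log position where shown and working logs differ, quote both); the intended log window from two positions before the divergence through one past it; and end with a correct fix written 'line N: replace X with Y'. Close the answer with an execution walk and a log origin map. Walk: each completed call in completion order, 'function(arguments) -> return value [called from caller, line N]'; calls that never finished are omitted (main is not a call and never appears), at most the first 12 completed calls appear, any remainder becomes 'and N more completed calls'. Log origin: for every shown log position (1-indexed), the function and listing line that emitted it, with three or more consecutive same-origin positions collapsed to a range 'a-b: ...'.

Answer: the defect is in rate_window at line 26.
Core observation: Log streams are identical — the defect surfaces only in the printed output.
Call chain: main -> rate_window(30, 23) (called at line 37).
First divergence: none; the two logs match at every position.
Execution walk:
  update_gauge([4, 10, 2, 7], 10) -> 1  [called from shape_report, line 9]
  shape_report([4, 10, 2, 7], 10) -> 30  [called from main, line 33]
  pick_anchor([4, 10, 2, 7]) -> 23  [called from main, line 35]
  rate_window(30, 23) -> 0  [called from main, line 37]
Log origins:
  1: from main, line 32
  2: from shape_report, line 8
  3: from update_gauge, line 2
  4: from shape_report, line 10
  5: from main, line 34
  6: from pick_anchor, line 15
  7-10: from pick_anchor, line 19
  11: from pick_anchor, line 20
  12: from main, line 36
  13: from rate_window, line 24
A correct fix: line 26: replace `top % top` with `rate % top`.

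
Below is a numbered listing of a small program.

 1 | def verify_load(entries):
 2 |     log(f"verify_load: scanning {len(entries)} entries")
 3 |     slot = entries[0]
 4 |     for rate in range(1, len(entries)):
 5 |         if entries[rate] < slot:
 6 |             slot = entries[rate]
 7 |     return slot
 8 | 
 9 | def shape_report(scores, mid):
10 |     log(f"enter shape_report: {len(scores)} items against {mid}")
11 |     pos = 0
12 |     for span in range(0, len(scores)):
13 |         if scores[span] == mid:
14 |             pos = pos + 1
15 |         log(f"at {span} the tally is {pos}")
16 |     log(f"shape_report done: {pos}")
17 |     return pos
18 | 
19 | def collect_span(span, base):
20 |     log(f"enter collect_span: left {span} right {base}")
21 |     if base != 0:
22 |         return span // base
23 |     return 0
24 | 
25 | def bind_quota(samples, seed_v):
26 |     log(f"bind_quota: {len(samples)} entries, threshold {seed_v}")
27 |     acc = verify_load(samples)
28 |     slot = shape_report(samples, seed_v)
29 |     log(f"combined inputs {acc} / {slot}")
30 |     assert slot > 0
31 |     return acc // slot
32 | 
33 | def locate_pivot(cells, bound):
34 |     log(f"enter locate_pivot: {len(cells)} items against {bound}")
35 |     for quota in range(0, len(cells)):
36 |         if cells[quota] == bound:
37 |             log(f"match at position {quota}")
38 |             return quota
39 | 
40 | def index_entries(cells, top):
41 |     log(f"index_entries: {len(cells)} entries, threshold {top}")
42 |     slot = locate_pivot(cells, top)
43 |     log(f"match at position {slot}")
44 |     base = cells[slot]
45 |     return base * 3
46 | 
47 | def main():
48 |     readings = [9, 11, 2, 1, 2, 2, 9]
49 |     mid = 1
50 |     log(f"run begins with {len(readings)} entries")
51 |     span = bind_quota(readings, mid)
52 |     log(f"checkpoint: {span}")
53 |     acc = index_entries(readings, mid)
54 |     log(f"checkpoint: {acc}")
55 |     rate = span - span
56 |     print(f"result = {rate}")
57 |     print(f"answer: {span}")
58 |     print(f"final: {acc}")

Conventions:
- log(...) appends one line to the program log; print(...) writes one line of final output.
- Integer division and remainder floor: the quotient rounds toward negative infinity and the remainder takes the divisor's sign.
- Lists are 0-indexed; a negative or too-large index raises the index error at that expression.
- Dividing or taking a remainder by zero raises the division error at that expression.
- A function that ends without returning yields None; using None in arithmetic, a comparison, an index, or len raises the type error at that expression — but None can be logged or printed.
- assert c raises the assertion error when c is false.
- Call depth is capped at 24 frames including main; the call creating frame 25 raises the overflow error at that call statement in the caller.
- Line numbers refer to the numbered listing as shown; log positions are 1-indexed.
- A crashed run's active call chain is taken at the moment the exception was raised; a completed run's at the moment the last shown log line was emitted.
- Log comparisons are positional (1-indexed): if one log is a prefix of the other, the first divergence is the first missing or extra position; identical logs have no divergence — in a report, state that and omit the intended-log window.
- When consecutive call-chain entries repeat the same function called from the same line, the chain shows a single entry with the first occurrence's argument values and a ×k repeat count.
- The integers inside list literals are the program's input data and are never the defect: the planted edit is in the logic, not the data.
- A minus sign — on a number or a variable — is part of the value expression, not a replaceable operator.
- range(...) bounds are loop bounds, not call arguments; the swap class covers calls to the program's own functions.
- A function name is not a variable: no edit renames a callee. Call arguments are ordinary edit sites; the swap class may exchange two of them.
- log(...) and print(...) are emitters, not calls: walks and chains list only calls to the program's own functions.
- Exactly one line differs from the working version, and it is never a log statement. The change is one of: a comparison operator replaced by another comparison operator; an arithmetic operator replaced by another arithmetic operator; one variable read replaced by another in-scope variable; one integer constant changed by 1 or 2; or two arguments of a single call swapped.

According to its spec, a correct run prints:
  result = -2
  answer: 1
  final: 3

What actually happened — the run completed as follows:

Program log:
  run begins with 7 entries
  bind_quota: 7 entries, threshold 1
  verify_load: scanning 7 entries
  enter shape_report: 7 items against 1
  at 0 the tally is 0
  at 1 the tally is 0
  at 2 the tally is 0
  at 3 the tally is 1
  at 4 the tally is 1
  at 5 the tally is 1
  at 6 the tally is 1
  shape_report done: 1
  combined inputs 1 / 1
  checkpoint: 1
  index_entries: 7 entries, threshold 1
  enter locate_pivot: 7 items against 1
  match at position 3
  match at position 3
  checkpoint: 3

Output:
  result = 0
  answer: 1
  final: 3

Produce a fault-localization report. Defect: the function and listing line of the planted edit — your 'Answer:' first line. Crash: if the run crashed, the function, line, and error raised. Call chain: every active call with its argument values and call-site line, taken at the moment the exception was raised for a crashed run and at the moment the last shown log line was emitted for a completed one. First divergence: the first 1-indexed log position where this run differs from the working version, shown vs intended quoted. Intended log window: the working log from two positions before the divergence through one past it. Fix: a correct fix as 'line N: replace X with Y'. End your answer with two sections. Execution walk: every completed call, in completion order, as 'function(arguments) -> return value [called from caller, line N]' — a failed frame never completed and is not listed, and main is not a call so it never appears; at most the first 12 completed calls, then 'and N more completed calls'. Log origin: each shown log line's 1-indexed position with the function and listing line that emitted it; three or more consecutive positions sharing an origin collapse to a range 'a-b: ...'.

Answer: the defect is in main at line 55.
Key observation: No log line changed; the fault shows up purely in the output.
Call chain: main.
First divergence: there is none — every log position agrees.
Execution walk:
  verify_load([9, 11, 2, 1, 2, 2, 9]) -> 1  [called from bind_quota, line 27]
  shape_report([9, 11, 2, 1, 2, 2, 9], 1) -> 1  [called from bind_quota, line 28]
  bind_quota([9, 11, 2, 1, 2, 2, 9], 1) -> 1  [called from main, line 51]
  locate_pivot([9, 11, 2, 1, 2, 2, 9], 1) -> 3  [called from index_entries, line 42]
  index_entries([9, 11, 2, 1, 2, 2, 9], 1) -> 3  [called from main, line 53]
Log origins:
  1: from main, line 50
  2: from bind_quota, line 26
  3: from verify_load, line 2
  4: from shape_report, line 10
  5-11: from shape_report, line 15
  12: from shape_report, line 16
  13: from bind_quota, line 29
  14: from main, line 52
  15: from index_entries, line 41
  16: from locate_pivot, line 34
  17: from locate_pivot, line 37
  18: from index_entries, line 43
  19: from main, line 54
A correct fix: line 55: replace `span - span` with `span - acc`.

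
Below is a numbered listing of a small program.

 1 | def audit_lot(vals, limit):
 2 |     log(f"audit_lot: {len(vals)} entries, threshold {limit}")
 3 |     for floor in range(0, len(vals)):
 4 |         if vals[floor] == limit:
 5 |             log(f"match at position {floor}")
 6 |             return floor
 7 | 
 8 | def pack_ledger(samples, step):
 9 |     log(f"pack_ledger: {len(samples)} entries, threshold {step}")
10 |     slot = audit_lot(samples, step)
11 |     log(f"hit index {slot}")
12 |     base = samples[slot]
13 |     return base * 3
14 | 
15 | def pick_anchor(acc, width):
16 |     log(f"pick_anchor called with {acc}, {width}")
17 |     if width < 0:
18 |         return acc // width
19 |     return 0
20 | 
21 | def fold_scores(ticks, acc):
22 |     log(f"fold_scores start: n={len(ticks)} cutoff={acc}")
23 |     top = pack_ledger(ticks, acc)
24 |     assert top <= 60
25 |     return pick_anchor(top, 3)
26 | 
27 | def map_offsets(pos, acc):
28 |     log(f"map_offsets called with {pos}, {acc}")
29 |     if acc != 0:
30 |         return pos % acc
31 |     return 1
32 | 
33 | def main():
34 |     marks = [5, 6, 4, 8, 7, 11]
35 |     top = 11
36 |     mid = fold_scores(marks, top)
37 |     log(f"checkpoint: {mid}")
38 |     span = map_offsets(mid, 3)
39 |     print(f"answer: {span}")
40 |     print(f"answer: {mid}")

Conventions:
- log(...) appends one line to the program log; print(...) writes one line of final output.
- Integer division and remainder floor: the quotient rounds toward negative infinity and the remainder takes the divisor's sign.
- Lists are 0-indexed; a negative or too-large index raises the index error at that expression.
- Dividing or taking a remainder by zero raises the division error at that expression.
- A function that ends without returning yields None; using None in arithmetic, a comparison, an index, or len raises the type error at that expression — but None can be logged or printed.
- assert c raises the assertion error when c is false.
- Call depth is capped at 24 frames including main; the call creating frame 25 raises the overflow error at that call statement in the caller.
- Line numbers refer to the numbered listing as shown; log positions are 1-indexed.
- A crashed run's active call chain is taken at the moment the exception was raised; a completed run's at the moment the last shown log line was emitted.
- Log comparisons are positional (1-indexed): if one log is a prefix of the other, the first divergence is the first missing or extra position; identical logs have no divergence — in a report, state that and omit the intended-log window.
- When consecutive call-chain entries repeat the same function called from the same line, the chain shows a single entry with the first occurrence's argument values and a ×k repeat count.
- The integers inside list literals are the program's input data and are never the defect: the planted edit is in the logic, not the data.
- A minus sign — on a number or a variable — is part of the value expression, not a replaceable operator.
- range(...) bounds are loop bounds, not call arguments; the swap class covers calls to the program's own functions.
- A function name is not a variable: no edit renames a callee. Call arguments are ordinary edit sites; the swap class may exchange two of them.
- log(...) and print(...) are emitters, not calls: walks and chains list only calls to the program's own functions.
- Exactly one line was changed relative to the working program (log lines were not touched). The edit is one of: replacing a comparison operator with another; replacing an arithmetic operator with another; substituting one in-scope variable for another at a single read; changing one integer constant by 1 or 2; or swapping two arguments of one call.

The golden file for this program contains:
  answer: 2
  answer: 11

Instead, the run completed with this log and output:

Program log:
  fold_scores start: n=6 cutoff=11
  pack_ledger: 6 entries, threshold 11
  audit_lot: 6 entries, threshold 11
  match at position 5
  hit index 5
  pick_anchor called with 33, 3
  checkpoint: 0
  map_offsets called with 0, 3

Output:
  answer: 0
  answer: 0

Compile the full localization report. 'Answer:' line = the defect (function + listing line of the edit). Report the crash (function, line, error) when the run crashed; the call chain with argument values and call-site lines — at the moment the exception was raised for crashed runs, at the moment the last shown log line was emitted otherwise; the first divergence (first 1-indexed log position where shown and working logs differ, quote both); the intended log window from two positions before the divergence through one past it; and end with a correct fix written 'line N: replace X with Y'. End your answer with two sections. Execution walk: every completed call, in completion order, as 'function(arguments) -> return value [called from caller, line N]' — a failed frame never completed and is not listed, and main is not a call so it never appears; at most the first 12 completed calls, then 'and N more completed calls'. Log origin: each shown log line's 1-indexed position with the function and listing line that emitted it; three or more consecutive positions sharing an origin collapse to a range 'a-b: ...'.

Answer: the defect is in pick_anchor at line 17.
The tell: At log position 7 the runs split — shown 'checkpoint: 0', but the working version logs 'checkpoint: 11'.
Call chain: main -> map_offsets(0, 3) (called at line 38).
First divergence: at position 7 the run shows 'checkpoint: 0' where the working version logs 'checkpoint: 11'.
Intended log window:
  5: hit index 5
  6: pick_anchor called with 33, 3
  7: checkpoint: 11
  8: map_offsets called with 11, 3
Execution walk:
  audit_lot([5, 6, 4, 8, 7, 11], 11) -> 5  [called from pack_ledger, line 10]
  pack_ledger([5, 6, 4, 8, 7, 11], 11) -> 33  [called from fold_scores, line 23]
  pick_anchor(33, 3) -> 0  [called from fold_scores, line 25]
  fold_scores([5, 6, 4, 8, 7, 11], 11) -> 0  [called from main, line 36]
  map_offsets(0, 3) -> 0  [called from main, line 38]
Origin of each log line:
  1: logged in fold_scores at line 22
  2: logged in pack_ledger at line 9
  3: logged in audit_lot at line 2
  4: logged in audit_lot at line 5
  5: logged in pack_ledger at line 11
  6: logged in pick_anchor at line 16
  7: logged in main at line 37
  8: logged in map_offsets at line 28
A correct fix: line 17: replace `<` with `!=`.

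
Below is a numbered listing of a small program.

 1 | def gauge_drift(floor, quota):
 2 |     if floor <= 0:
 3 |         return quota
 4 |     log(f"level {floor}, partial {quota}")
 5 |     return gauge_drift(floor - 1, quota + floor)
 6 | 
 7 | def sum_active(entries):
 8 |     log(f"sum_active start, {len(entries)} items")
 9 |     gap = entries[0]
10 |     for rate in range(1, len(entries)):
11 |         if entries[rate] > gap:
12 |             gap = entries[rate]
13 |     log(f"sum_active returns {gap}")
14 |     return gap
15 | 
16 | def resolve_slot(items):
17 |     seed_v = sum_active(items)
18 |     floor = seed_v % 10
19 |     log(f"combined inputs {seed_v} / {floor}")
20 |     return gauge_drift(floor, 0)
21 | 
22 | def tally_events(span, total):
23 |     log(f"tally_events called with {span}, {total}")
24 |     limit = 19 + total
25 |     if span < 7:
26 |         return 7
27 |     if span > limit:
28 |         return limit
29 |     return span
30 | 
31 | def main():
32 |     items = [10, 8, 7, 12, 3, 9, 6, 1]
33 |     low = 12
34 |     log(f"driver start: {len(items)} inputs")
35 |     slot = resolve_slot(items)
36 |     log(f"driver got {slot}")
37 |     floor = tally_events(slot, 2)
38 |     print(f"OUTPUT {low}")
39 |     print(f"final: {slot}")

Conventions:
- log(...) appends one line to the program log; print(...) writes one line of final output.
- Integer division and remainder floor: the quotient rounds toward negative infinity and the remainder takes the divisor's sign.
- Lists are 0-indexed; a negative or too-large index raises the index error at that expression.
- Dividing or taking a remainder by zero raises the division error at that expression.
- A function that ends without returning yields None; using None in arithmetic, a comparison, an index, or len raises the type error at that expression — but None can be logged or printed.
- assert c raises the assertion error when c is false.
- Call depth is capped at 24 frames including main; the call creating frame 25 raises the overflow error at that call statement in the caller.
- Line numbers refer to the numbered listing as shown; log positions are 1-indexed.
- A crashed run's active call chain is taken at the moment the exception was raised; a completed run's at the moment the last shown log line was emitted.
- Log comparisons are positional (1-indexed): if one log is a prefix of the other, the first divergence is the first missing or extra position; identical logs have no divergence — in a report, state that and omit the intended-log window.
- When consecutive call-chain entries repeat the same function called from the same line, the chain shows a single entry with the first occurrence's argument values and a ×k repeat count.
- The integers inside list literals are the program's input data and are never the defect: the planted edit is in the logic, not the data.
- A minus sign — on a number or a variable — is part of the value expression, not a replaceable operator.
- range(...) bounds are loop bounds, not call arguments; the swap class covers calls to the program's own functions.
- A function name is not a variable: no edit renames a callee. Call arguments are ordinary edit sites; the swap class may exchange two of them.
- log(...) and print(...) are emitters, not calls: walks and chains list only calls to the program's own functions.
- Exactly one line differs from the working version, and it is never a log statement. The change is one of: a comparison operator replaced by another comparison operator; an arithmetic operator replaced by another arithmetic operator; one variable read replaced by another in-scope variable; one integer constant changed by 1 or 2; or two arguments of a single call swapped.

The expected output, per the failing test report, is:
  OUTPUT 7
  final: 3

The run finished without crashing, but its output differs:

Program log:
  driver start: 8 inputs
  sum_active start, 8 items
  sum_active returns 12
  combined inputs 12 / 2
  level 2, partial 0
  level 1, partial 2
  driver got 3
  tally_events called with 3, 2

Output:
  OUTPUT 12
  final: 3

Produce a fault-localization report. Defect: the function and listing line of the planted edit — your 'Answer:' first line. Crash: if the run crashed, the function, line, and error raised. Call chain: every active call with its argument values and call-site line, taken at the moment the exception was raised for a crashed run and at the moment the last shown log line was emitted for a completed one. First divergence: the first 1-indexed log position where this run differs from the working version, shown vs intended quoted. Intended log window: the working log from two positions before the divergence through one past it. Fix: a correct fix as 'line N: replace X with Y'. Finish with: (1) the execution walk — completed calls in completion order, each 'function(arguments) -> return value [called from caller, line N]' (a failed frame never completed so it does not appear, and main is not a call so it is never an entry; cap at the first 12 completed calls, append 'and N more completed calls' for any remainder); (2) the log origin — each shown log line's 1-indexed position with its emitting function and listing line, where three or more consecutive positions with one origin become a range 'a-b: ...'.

Answer: the defect is in main at line 38.
The tell: The logs agree in full; only the final output differs.
Call chain: main -> tally_events(3, 2) (called at line 37).
First divergence: none; the two logs match at every position.
Execution walk:
  sum_active([10, 8, 7, 12, 3, 9, 6, 1]) -> 12  [called from resolve_slot, line 17]
  gauge_drift(0, 3) -> 3  [called from gauge_drift, line 5]
  gauge_drift(1, 2) -> 3  [called from gauge_drift, line 5]
  gauge_drift(2, 0) -> 3  [called from resolve_slot, line 20]
  resolve_slot([10, 8, 7, 12, 3, 9, 6, 1]) -> 3  [called from main, line 35]
  tally_events(3, 2) -> 7  [called from main, line 37]
Log line origins:
  1: emitted by main (line 34)
  2: emitted by sum_active (line 8)
  3: emitted by sum_active (line 13)
  4: emitted by resolve_slot (line 19)
  5: emitted by gauge_drift (line 4)
  6: emitted by gauge_drift (line 4)
  7: emitted by main (line 36)
  8: emitted by tally_events (line 23)
A correct fix: line 38: replace `low` with `floor`.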